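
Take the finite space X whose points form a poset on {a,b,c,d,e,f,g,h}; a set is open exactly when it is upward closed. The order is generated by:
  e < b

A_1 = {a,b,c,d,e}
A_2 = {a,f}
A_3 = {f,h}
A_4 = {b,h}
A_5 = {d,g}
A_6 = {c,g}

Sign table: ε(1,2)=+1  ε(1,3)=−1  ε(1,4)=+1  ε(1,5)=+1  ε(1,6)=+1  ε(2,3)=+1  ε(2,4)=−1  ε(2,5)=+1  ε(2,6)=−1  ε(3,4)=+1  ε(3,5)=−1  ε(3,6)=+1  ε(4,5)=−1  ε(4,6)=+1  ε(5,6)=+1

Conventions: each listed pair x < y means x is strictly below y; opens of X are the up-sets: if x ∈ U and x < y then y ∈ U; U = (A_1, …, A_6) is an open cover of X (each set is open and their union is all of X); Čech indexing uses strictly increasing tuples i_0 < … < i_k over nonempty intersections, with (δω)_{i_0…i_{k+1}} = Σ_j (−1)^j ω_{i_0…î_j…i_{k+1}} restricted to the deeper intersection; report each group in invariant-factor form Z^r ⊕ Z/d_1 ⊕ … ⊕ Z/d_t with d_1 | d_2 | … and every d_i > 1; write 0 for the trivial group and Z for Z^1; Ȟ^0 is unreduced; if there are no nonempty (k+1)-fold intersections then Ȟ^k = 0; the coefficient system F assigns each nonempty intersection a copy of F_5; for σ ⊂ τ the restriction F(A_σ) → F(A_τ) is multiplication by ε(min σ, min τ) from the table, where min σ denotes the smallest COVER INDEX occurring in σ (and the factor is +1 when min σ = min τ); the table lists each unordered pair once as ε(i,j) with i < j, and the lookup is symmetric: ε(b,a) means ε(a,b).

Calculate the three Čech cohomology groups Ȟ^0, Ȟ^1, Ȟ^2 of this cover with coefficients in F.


Ȟ^0 ≅ Z/5,  Ȟ^1 ≅ Z/5 ⊕ Z/5,  Ȟ^2 ≅ 0

nerve of the cover:
  A12={a} A14={b} A15={d} A16={c} A23={f} A34={h} A56={g}
C dims 6,7; δ0: rk_F5 5
Ȟ^0 = (6 − 5) − 0 = 1, so Ȟ^0 ≅ Z/5
Ȟ^1 = (7 − 0) − 5 = 2, so Ȟ^1 ≅ Z/5 ⊕ Z/5
Ȟ^2 = (0 − 0) − 0 = 0, so Ȟ^2 ≅ 0


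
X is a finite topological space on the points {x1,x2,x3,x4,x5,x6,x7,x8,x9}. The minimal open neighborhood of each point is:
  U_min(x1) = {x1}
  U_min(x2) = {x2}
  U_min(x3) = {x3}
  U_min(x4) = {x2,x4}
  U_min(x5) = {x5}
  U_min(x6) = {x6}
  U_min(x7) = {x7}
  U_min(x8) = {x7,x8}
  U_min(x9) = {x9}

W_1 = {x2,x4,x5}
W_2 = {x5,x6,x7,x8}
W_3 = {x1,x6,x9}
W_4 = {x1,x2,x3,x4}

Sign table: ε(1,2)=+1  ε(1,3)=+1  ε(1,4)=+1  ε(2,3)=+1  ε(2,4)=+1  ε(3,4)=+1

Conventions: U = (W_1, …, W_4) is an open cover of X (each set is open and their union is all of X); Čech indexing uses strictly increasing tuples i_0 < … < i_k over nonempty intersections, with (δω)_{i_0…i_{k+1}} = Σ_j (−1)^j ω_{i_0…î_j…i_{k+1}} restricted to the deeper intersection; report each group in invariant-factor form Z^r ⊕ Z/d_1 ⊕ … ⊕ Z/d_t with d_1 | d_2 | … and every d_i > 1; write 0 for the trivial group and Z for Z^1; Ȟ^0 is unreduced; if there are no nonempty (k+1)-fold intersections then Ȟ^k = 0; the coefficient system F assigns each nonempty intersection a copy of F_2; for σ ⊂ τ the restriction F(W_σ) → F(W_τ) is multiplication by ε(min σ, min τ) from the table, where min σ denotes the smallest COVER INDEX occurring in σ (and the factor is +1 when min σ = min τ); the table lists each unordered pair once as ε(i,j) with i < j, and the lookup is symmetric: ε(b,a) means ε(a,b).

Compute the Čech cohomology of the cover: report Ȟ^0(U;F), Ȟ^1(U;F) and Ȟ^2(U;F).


nerve simplices:
  W12={x5} W14={x2,x4} W23={x6} W34={x1}
C dims 4,4; δ0: rk_F2 3
degree 0: 4−3−0 = 1 → Ȟ^0 ≅ Z/2
degree 1: 4−0−3 = 1 → Ȟ^1 ≅ Z/2
degree 2: 0−0−0 = 0 → Ȟ^2 ≅ 0

Ȟ^0 ≅ Z/2, Ȟ^1 ≅ Z/2 and Ȟ^2 ≅ 0


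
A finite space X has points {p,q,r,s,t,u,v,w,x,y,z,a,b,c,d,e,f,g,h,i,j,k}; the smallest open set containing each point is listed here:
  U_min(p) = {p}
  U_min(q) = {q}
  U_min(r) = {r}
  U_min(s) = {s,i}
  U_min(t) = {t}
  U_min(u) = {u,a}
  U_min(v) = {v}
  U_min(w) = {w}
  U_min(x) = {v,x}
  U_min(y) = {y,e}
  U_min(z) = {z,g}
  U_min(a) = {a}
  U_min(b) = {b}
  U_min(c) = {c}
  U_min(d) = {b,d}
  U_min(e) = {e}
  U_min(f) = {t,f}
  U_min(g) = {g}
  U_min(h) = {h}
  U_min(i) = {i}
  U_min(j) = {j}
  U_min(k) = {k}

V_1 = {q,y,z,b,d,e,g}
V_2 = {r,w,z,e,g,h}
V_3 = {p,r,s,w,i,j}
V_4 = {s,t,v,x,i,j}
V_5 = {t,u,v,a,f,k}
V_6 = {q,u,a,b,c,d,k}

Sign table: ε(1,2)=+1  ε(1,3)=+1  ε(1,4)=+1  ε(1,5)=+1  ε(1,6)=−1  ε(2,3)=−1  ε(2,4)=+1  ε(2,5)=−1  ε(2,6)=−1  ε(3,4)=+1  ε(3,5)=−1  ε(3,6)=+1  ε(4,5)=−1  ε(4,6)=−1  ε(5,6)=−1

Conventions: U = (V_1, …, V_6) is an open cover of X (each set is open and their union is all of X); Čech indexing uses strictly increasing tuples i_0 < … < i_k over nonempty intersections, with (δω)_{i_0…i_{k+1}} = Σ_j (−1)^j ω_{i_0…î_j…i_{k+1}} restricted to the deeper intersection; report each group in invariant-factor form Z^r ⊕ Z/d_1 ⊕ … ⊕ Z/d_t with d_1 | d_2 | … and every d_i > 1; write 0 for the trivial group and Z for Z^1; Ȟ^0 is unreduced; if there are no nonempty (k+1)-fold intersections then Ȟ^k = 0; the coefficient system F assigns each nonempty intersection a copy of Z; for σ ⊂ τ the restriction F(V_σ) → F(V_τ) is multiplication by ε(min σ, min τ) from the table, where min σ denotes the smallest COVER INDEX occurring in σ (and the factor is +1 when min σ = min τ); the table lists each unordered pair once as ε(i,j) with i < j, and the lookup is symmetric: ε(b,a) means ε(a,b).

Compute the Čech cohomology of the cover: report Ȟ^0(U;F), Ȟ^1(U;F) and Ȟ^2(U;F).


Ȟ^0 ≅ Z,  Ȟ^1 ≅ Z,  Ȟ^2 ≅ 0

nerve of the cover:
  V12={z,e,g} V16={q,b,d} V23={r,w} V34={s,i,j} V45={t,v} V56={u,a,k}
C dims 6,6; δ0: rk 5, SNF 1^5
Ȟ^0 = (6 − 5) − 0 = 1, so Ȟ^0 ≅ Z
Ȟ^1 = (6 − 0) − 5 = 1, so Ȟ^1 ≅ Z
Ȟ^2 = (0 − 0) − 0 = 0, so Ȟ^2 ≅ 0


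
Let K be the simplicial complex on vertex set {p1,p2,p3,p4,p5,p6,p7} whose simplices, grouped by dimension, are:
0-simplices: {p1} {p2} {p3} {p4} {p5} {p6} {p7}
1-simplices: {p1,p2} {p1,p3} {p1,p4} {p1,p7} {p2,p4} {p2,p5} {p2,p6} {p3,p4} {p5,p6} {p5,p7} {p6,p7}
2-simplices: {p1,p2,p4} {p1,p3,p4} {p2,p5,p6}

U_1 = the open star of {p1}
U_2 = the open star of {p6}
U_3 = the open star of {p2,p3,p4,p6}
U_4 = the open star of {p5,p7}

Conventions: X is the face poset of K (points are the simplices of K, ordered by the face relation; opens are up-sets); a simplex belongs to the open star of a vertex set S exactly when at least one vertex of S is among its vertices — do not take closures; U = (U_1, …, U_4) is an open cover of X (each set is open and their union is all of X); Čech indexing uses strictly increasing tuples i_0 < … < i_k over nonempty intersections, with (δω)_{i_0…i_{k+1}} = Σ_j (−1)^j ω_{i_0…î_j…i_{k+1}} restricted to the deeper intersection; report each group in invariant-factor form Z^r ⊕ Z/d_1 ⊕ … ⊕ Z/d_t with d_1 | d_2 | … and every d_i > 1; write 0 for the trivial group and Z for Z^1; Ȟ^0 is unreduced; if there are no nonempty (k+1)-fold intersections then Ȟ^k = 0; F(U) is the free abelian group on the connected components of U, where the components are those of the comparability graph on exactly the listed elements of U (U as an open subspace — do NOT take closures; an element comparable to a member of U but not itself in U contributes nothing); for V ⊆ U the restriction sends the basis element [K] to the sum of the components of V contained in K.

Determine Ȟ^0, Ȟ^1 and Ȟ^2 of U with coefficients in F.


Ȟ^0(U;F) ≅ Z,  Ȟ^1(U;F) ≅ Z^2,  Ȟ^2(U;F) ≅ 0

nonempty intersections:
  U1={{p1},{p1,p2},{p1,p3},{p1,p4},{p1,p7},{p1,p2,p4},{p1,p3,p4}} U2={{p6},{p2,p6},{p5,p6},{p6,p7},{p2,p5,p6}} U3={{p2},{p3},{p4},{p6},{p1,p2},{p1,p3},{p1,p4},{p2,p4},{p2,p5},{p2,p6},{p3,p4},{p5,p6},{p6,p7},{p1,p2,p4},{p1,p3,p4},{p2,p5,p6}} U4={{p5},{p7},{p1,p7},{p2,p5},{p5,p6},{p5,p7},{p6,p7},{p2,p5,p6}}
  U13={{p1,p2},{p1,p3},{p1,p4},{p1,p2,p4},{p1,p3,p4}} U14={{p1,p7}} U23={{p6},{p2,p6},{p5,p6},{p6,p7},{p2,p5,p6}} U24={{p5,p6},{p6,p7},{p2,p5,p6}} U34={{p2,p5},{p5,p6},{p6,p7},{p2,p5,p6}}
  U234={{p5,p6},{p6,p7},{p2,p5,p6}}
components per intersection:
  U1: {{p1},{p1,p2},{p1,p3},{p1,p4},{p1,p7},{p1,p2,p4},{p1,p3,p4}}
  U2: {{p6},{p2,p6},{p5,p6},{p6,p7},{p2,p5,p6}}
  U3: {{p2},{p3},{p4},{p6},{p1,p2},{p1,p3},{p1,p4},{p2,p4},{p2,p5},{p2,p6},{p3,p4},{p5,p6},{p6,p7},{p1,p2,p4},{p1,p3,p4},{p2,p5,p6}}
  U4: {{p5},{p7},{p1,p7},{p2,p5},{p5,p6},{p5,p7},{p6,p7},{p2,p5,p6}}
  U13: {{p1,p2},{p1,p3},{p1,p4},{p1,p2,p4},{p1,p3,p4}}
  U14: {{p1,p7}}
  U23: {{p6},{p2,p6},{p5,p6},{p6,p7},{p2,p5,p6}}
  U24: {{p5,p6},{p2,p5,p6}} {{p6,p7}}
  U34: {{p2,p5},{p5,p6},{p2,p5,p6}} {{p6,p7}}
  U234: {{p5,p6},{p2,p5,p6}} {{p6,p7}}
C dims 4,7,2; δ0: rk 3, SNF 1^3; δ1: rk 2, SNF 1^2
Ȟ^0: (4−3)−0=1 ⇒ Z
Ȟ^1: (7−2)−3=2 ⇒ Z^2
Ȟ^2: (2−0)−2=0 ⇒ 0


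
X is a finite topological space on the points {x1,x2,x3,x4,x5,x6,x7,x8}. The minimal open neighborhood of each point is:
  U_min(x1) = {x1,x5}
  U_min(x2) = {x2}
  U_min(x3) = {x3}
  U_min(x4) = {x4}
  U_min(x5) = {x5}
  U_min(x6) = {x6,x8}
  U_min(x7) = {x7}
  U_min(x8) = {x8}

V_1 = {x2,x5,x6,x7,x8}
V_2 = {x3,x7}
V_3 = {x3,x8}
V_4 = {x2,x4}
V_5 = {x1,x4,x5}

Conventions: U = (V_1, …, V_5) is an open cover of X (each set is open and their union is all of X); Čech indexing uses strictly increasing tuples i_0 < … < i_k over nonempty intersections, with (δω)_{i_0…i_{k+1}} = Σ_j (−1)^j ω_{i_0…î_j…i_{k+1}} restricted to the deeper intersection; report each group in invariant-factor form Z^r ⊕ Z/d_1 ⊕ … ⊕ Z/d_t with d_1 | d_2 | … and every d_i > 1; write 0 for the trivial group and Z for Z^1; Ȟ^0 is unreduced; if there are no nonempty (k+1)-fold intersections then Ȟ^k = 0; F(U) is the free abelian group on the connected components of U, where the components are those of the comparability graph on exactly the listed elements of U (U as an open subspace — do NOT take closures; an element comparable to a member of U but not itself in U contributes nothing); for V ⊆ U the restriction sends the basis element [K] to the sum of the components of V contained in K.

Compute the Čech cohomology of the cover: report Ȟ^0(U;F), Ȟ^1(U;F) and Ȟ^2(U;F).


cover nerve:
  V12={x7} V13={x8} V14={x2} V15={x5} V23={x3} V45={x4}
components per intersection:
  V1: {x2} {x5} {x6,x8} {x7}
  V2: {x3} {x7}
  V3: {x3} {x8}
  V4: {x2} {x4}
  V5: {x1,x5} {x4}
  V12: {x7}
  V13: {x8}
  V14: {x2}
  V15: {x5}
  V23: {x3}
  V45: {x4}
C dims 12,6; δ0: rk 6, SNF 1^6
Ȟ^0: (12−6)−0=6 ⇒ Z^6
Ȟ^1: (6−0)−6=0 ⇒ 0
Ȟ^2: (0−0)−0=0 ⇒ 0

Ȟ^0 ≅ Z^6; Ȟ^1 ≅ 0; Ȟ^2 ≅ 0


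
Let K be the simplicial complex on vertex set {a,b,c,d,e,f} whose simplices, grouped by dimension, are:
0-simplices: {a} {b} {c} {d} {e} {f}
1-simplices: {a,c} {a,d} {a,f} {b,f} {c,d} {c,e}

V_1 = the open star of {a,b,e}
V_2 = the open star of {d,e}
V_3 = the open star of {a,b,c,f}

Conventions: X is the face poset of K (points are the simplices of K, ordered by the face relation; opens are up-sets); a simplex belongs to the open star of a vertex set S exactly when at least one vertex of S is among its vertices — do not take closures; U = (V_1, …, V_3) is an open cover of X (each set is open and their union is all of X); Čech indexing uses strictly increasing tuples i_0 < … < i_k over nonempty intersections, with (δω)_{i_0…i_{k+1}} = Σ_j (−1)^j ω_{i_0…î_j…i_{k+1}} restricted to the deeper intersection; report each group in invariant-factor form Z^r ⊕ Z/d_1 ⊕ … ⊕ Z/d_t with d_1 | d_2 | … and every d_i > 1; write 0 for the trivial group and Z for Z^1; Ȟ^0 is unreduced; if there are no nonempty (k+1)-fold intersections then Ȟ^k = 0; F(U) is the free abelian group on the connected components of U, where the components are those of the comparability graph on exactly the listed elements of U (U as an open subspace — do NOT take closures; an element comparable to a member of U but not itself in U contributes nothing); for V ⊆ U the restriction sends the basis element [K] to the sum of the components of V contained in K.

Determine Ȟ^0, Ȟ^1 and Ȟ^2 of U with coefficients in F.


intersection data:
  V1={{a},{b},{e},{a,c},{a,d},{a,f},{b,f},{c,e}} V2={{d},{e},{a,d},{c,d},{c,e}} V3={{a},{b},{c},{f},{a,c},{a,d},{a,f},{b,f},{c,d},{c,e}}
  V12={{e},{a,d},{c,e}} V13={{a},{b},{a,c},{a,d},{a,f},{b,f},{c,e}} V23={{a,d},{c,d},{c,e}}
  V123={{a,d},{c,e}}
components per intersection:
  V1: {{a},{a,c},{a,d},{a,f}} {{b},{b,f}} {{e},{c,e}}
  V2: {{d},{a,d},{c,d}} {{e},{c,e}}
  V3: {{a},{b},{c},{f},{a,c},{a,d},{a,f},{b,f},{c,d},{c,e}}
  V12: {{e},{c,e}} {{a,d}}
  V13: {{a},{a,c},{a,d},{a,f}} {{b},{b,f}} {{c,e}}
  V23: {{a,d}} {{c,d}} {{c,e}}
  V123: {{a,d}} {{c,e}}
C dims 6,8,2; δ0: rk 5, SNF 1^5; δ1: rk 2, SNF 1^2
Ȟ^0 = (6 − 5) − 0 = 1, so Ȟ^0 ≅ Z
Ȟ^1 = (8 − 2) − 5 = 1, so Ȟ^1 ≅ Z
Ȟ^2 = (2 − 0) − 2 = 0, so Ȟ^2 ≅ 0

Ȟ^0 = Z, Ȟ^1 = Z and Ȟ^2 = 0


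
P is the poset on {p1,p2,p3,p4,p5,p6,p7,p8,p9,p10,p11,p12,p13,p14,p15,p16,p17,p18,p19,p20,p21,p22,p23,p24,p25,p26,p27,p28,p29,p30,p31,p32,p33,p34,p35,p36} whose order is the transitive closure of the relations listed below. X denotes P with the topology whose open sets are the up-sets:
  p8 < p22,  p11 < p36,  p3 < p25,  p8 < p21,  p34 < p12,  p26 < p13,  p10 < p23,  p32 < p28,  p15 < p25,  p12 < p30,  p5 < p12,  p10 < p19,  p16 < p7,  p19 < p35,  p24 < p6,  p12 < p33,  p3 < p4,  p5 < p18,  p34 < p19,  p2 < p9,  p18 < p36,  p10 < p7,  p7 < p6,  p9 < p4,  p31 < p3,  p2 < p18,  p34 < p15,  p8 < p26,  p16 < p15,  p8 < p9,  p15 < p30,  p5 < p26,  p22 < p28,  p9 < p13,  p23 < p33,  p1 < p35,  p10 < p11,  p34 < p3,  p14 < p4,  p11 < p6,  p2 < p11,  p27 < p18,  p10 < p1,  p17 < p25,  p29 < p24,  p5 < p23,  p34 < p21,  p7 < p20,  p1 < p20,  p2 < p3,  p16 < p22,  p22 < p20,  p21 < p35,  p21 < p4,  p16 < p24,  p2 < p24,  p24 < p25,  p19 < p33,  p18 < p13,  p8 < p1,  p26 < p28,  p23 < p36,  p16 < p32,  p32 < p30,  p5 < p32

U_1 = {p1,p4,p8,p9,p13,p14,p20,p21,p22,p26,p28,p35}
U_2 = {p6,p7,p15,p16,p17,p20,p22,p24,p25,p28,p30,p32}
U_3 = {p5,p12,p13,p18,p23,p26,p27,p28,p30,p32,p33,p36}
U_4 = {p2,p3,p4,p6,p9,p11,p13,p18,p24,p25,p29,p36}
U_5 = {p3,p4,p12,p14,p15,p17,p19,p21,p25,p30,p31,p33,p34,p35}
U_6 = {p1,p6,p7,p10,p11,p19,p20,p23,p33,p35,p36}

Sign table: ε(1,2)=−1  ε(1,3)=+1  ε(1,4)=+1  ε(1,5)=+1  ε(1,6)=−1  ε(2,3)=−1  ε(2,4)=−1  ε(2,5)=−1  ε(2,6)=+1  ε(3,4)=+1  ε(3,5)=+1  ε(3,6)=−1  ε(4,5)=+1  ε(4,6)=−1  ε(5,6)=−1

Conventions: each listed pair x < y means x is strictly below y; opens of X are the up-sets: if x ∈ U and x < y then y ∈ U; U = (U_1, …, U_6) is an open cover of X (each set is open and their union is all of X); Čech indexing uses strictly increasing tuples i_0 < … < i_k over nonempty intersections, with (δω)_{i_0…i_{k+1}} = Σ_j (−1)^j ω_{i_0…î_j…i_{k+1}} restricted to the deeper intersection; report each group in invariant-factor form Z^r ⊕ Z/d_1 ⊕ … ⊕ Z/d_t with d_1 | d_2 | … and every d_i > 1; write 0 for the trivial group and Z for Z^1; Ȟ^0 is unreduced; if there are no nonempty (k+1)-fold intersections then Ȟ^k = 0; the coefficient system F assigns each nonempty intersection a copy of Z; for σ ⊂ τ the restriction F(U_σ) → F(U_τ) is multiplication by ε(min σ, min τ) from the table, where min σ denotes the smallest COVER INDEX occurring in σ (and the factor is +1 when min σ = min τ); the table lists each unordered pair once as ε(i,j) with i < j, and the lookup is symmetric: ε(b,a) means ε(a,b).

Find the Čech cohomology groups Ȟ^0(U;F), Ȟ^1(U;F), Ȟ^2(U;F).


nonempty intersections:
  U12={p20,p22,p28} U13={p13,p26,p28} U14={p4,p9,p13} U15={p4,p14,p21,p35} U16={p1,p20,p35} U23={p28,p30,p32} U24={p6,p24,p25} U25={p15,p17,p25,p30} U26={p6,p7,p20} U34={p13,p18,p36} U35={p12,p30,p33} U36={p23,p33,p36} U45={p3,p4,p25} U46={p6,p11,p36} U56={p19,p33,p35}
  U123={p28} U126={p20} U134={p13} U145={p4} U156={p35} U235={p30} U245={p25} U246={p6} U346={p36} U356={p33}
C dims 6,15,10; δ0: rk 5, SNF 1^5; δ1: rk 10, SNF 1^9·2
Ȟ^0: (6−5)−0=1 ⇒ Z
Ȟ^1: (15−10)−5=0 ⇒ 0
Ȟ^2: (10−0)−10=0 plus torsion [2] ⇒ Z/2

Ȟ^0 ≅ Z, Ȟ^1 ≅ 0 and Ȟ^2 ≅ Z/2


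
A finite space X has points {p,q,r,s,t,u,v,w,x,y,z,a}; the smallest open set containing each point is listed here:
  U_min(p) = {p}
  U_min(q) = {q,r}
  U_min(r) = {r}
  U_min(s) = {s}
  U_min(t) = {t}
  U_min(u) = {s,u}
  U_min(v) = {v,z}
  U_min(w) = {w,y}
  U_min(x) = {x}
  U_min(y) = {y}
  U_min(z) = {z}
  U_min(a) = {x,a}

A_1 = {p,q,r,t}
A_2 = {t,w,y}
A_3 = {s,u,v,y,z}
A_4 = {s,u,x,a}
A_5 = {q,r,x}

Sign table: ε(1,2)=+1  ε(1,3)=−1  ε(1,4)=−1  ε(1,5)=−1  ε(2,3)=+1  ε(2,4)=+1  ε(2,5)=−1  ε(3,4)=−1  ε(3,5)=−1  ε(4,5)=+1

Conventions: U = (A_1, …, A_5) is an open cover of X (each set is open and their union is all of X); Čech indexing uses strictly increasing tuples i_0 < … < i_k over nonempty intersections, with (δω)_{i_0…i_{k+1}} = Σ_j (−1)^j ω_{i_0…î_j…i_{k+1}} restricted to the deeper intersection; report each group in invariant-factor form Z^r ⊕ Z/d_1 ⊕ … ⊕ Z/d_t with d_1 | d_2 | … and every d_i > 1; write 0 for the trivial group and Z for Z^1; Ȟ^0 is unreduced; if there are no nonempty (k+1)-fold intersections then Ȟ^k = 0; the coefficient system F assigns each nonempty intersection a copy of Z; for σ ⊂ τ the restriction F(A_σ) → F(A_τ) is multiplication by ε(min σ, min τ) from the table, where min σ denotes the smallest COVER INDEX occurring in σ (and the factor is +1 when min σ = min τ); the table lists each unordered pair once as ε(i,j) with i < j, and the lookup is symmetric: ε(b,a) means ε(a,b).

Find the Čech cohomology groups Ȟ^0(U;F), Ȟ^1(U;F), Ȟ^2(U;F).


Ȟ^0 = Z; Ȟ^1 = Z; Ȟ^2 = 0

nonempty intersections:
  A12={t} A15={q,r} A23={y} A34={s,u} A45={x}
C dims 5,5; δ0: rk 4, SNF 1^4
Ȟ^0: (5−4)−0=1 ⇒ Z
Ȟ^1: (5−0)−4=1 ⇒ Z
Ȟ^2: (0−0)−0=0 ⇒ 0


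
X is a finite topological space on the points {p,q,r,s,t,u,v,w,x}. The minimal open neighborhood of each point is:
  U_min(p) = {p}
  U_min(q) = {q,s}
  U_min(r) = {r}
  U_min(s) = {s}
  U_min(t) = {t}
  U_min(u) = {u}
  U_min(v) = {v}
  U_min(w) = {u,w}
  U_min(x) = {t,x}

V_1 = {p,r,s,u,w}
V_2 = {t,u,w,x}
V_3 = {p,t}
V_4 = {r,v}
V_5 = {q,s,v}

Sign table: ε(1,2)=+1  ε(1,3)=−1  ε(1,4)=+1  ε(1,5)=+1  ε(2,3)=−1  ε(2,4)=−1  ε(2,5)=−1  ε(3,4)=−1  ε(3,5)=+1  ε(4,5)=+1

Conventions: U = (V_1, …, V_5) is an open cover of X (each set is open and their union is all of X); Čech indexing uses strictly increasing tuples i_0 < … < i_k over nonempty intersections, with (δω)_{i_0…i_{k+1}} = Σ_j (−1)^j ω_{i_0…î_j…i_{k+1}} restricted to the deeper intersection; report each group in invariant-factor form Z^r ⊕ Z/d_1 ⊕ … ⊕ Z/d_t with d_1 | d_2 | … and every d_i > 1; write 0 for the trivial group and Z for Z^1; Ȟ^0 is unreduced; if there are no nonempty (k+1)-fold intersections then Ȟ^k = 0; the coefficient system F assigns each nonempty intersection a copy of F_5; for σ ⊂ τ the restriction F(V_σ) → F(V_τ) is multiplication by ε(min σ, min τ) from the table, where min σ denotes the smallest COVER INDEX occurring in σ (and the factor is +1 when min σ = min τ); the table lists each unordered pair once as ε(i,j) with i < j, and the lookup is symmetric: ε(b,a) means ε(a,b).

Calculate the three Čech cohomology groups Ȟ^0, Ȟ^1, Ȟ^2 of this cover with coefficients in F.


Ȟ^0(U;F) ≅ Z/5, Ȟ^1(U;F) ≅ Z/5 ⊕ Z/5, Ȟ^2(U;F) ≅ 0

nerve simplices:
  V12={u,w} V13={p} V14={r} V15={s} V23={t} V45={v}
C dims 5,6; δ0: rk_F5 4
degree 0: 5−4−0 = 1 → Ȟ^0 ≅ Z/5
degree 1: 6−0−4 = 2 → Ȟ^1 ≅ Z/5 ⊕ Z/5
degree 2: 0−0−0 = 0 → Ȟ^2 ≅ 0


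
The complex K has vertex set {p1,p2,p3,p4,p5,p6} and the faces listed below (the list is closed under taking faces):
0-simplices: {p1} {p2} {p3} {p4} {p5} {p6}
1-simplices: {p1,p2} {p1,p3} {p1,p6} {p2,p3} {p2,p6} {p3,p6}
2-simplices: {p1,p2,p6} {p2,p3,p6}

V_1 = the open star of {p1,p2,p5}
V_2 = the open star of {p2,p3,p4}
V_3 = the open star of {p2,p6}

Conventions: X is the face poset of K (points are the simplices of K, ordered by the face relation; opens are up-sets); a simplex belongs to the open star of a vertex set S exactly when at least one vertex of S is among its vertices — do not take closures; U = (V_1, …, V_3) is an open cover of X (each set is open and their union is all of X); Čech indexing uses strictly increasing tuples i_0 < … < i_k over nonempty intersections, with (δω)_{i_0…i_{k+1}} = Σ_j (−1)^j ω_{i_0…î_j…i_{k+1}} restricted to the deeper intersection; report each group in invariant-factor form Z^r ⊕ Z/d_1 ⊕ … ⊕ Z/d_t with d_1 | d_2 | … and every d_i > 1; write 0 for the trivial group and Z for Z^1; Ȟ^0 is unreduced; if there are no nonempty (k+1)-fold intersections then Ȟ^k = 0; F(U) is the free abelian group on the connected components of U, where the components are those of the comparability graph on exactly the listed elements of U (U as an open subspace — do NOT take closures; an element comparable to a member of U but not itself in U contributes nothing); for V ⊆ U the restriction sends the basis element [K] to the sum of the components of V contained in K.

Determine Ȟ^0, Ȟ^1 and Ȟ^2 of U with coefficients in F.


intersection data:
  V1={{p1},{p2},{p5},{p1,p2},{p1,p3},{p1,p6},{p2,p3},{p2,p6},{p1,p2,p6},{p2,p3,p6}} V2={{p2},{p3},{p4},{p1,p2},{p1,p3},{p2,p3},{p2,p6},{p3,p6},{p1,p2,p6},{p2,p3,p6}} V3={{p2},{p6},{p1,p2},{p1,p6},{p2,p3},{p2,p6},{p3,p6},{p1,p2,p6},{p2,p3,p6}}
  V12={{p2},{p1,p2},{p1,p3},{p2,p3},{p2,p6},{p1,p2,p6},{p2,p3,p6}} V13={{p2},{p1,p2},{p1,p6},{p2,p3},{p2,p6},{p1,p2,p6},{p2,p3,p6}} V23={{p2},{p1,p2},{p2,p3},{p2,p6},{p3,p6},{p1,p2,p6},{p2,p3,p6}}
  V123={{p2},{p1,p2},{p2,p3},{p2,p6},{p1,p2,p6},{p2,p3,p6}}
components per intersection:
  V1: {{p1},{p2},{p1,p2},{p1,p3},{p1,p6},{p2,p3},{p2,p6},{p1,p2,p6},{p2,p3,p6}} {{p5}}
  V2: {{p2},{p3},{p1,p2},{p1,p3},{p2,p3},{p2,p6},{p3,p6},{p1,p2,p6},{p2,p3,p6}} {{p4}}
  V3: {{p2},{p6},{p1,p2},{p1,p6},{p2,p3},{p2,p6},{p3,p6},{p1,p2,p6},{p2,p3,p6}}
  V12: {{p2},{p1,p2},{p2,p3},{p2,p6},{p1,p2,p6},{p2,p3,p6}} {{p1,p3}}
  V13: {{p2},{p1,p2},{p1,p6},{p2,p3},{p2,p6},{p1,p2,p6},{p2,p3,p6}}
  V23: {{p2},{p1,p2},{p2,p3},{p2,p6},{p3,p6},{p1,p2,p6},{p2,p3,p6}}
  V123: {{p2},{p1,p2},{p2,p3},{p2,p6},{p1,p2,p6},{p2,p3,p6}}
C dims 5,4,1; δ0: rk 2, SNF 1^2; δ1: rk 1, SNF 1^1
Ȟ^0 = (5 − 2) − 0 = 3, so Ȟ^0 ≅ Z^3
Ȟ^1 = (4 − 1) − 2 = 1, so Ȟ^1 ≅ Z
Ȟ^2 = (1 − 0) − 1 = 0, so Ȟ^2 ≅ 0

Ȟ^0(U;F) ≅ Z^3,  Ȟ^1(U;F) ≅ Z,  Ȟ^2(U;F) ≅ 0


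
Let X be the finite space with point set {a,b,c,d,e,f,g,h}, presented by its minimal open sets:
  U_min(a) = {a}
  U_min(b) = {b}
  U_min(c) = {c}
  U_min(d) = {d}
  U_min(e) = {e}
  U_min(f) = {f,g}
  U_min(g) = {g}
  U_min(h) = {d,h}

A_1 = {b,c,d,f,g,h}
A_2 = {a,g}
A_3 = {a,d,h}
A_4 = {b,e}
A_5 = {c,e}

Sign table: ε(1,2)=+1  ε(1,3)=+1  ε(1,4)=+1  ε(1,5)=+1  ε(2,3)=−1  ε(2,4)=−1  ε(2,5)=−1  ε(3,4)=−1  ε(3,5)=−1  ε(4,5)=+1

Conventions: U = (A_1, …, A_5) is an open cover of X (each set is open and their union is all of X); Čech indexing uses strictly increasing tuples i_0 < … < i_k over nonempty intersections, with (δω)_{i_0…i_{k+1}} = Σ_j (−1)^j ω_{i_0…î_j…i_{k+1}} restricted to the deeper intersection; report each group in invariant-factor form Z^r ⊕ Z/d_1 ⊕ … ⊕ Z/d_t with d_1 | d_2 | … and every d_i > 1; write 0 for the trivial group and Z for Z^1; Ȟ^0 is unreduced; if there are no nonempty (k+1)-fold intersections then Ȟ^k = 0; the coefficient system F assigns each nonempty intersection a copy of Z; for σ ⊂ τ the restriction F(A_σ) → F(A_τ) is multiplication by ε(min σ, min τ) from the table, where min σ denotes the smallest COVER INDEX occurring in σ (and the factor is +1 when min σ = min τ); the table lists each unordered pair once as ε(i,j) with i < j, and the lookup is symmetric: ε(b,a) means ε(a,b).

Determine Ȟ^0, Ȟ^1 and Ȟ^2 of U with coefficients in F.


cover nerve:
  A12={g} A13={d,h} A14={b} A15={c} A23={a} A45={e}
C dims 5,6; δ0: rk 5, SNF 1^4·2
Ȟ^0: (5−5)−0=0 ⇒ 0
Ȟ^1: (6−0)−5=1 plus torsion [2] ⇒ Z ⊕ Z/2
Ȟ^2: (0−0)−0=0 ⇒ 0

Ȟ^0(U;F) ≅ 0, Ȟ^1(U;F) ≅ Z ⊕ Z/2, Ȟ^2(U;F) ≅ 0


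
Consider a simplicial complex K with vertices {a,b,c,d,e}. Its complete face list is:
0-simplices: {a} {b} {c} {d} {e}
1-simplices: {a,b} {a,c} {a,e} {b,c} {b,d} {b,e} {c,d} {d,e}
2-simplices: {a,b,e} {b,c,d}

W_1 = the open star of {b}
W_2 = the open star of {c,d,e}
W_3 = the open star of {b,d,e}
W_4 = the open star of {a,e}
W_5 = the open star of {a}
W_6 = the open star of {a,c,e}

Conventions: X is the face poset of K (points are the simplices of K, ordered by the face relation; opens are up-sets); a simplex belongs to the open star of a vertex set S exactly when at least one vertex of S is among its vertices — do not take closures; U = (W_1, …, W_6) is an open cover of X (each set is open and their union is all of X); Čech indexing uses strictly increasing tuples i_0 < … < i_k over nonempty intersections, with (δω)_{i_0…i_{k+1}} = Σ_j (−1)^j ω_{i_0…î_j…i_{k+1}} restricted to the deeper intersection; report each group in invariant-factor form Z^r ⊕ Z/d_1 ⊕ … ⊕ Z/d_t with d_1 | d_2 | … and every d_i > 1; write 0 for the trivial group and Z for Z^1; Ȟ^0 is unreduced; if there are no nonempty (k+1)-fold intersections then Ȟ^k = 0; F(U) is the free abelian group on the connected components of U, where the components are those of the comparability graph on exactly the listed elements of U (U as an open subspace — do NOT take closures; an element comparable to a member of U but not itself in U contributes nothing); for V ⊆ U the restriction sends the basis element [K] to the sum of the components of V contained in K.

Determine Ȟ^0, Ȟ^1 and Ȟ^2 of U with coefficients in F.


Ȟ^0 ≅ Z, Ȟ^1 ≅ Z, Ȟ^2 ≅ 0

nerve simplices:
  W1={{b},{a,b},{b,c},{b,d},{b,e},{a,b,e},{b,c,d}} W2={{c},{d},{e},{a,c},{a,e},{b,c},{b,d},{b,e},{c,d},{d,e},{a,b,e},{b,c,d}} W3={{b},{d},{e},{a,b},{a,e},{b,c},{b,d},{b,e},{c,d},{d,e},{a,b,e},{b,c,d}} W4={{a},{e},{a,b},{a,c},{a,e},{b,e},{d,e},{a,b,e}} W5={{a},{a,b},{a,c},{a,e},{a,b,e}} W6={{a},{c},{e},{a,b},{a,c},{a,e},{b,c},{b,e},{c,d},{d,e},{a,b,e},{b,c,d}}
  W12={{b,c},{b,d},{b,e},{a,b,e},{b,c,d}} W13={{b},{a,b},{b,c},{b,d},{b,e},{a,b,e},{b,c,d}} W14={{a,b},{b,e},{a,b,e}} W15={{a,b},{a,b,e}} W16={{a,b},{b,c},{b,e},{a,b,e},{b,c,d}} W23={{d},{e},{a,e},{b,c},{b,d},{b,e},{c,d},{d,e},{a,b,e},{b,c,d}} W24={{e},{a,c},{a,e},{b,e},{d,e},{a,b,e}} W25={{a,c},{a,e},{a,b,e}} W26={{c},{e},{a,c},{a,e},{b,c},{b,e},{c,d},{d,e},{a,b,e},{b,c,d}} W34={{e},{a,b},{a,e},{b,e},{d,e},{a,b,e}} W35={{a,b},{a,e},{a,b,e}} W36={{e},{a,b},{a,e},{b,c},{b,e},{c,d},{d,e},{a,b,e},{b,c,d}} W45={{a},{a,b},{a,c},{a,e},{a,b,e}} W46={{a},{e},{a,b},{a,c},{a,e},{b,e},{d,e},{a,b,e}} W56={{a},{a,b},{a,c},{a,e},{a,b,e}}
  W123={{b,c},{b,d},{b,e},{a,b,e},{b,c,d}} W124={{b,e},{a,b,e}} W125={{a,b,e}} W126={{b,c},{b,e},{a,b,e},{b,c,d}} W134={{a,b},{b,e},{a,b,e}} W135={{a,b},{a,b,e}} W136={{a,b},{b,c},{b,e},{a,b,e},{b,c,d}} W145={{a,b},{a,b,e}} W146={{a,b},{b,e},{a,b,e}} W156={{a,b},{a,b,e}} W234={{e},{a,e},{b,e},{d,e},{a,b,e}} W235={{a,e},{a,b,e}} W236={{e},{a,e},{b,c},{b,e},{c,d},{d,e},{a,b,e},{b,c,d}} W245={{a,c},{a,e},{a,b,e}} W246={{e},{a,c},{a,e},{b,e},{d,e},{a,b,e}} W256={{a,c},{a,e},{a,b,e}} W345={{a,b},{a,e},{a,b,e}} W346={{e},{a,b},{a,e},{b,e},{d,e},{a,b,e}} W356={{a,b},{a,e},{a,b,e}} W456={{a},{a,b},{a,c},{a,e},{a,b,e}}
  W1234={{b,e},{a,b,e}} W1235={{a,b,e}} W1236={{b,c},{b,e},{a,b,e},{b,c,d}} W1245={{a,b,e}} W1246={{b,e},{a,b,e}} W1256={{a,b,e}} W1345={{a,b},{a,b,e}} W1346={{a,b},{b,e},{a,b,e}} W1356={{a,b},{a,b,e}} W1456={{a,b},{a,b,e}} W2345={{a,e},{a,b,e}} W2346={{e},{a,e},{b,e},{d,e},{a,b,e}} W2356={{a,e},{a,b,e}} W2456={{a,c},{a,e},{a,b,e}} W3456={{a,b},{a,e},{a,b,e}}
  W12345={{a,b,e}} W12346={{b,e},{a,b,e}} W12356={{a,b,e}} W12456={{a,b,e}} W13456={{a,b},{a,b,e}} W23456={{a,e},{a,b,e}}
  W123456={{a,b,e}}
components per intersection:
  W1: {{b},{a,b},{b,c},{b,d},{b,e},{a,b,e},{b,c,d}}
  W2: {{c},{d},{e},{a,c},{a,e},{b,c},{b,d},{b,e},{c,d},{d,e},{a,b,e},{b,c,d}}
  W3: {{b},{d},{e},{a,b},{a,e},{b,c},{b,d},{b,e},{c,d},{d,e},{a,b,e},{b,c,d}}
  W4: {{a},{e},{a,b},{a,c},{a,e},{b,e},{d,e},{a,b,e}}
  W5: {{a},{a,b},{a,c},{a,e},{a,b,e}}
  W6: {{a},{c},{e},{a,b},{a,c},{a,e},{b,c},{b,e},{c,d},{d,e},{a,b,e},{b,c,d}}
  W12: {{b,c},{b,d},{b,c,d}} {{b,e},{a,b,e}}
  W13: {{b},{a,b},{b,c},{b,d},{b,e},{a,b,e},{b,c,d}}
  W14: {{a,b},{b,e},{a,b,e}}
  W15: {{a,b},{a,b,e}}
  W16: {{a,b},{b,e},{a,b,e}} {{b,c},{b,c,d}}
  W23: {{d},{e},{a,e},{b,c},{b,d},{b,e},{c,d},{d,e},{a,b,e},{b,c,d}}
  W24: {{e},{a,e},{b,e},{d,e},{a,b,e}} {{a,c}}
  W25: {{a,c}} {{a,e},{a,b,e}}
  W26: {{c},{a,c},{b,c},{c,d},{b,c,d}} {{e},{a,e},{b,e},{d,e},{a,b,e}}
  W34: {{e},{a,b},{a,e},{b,e},{d,e},{a,b,e}}
  W35: {{a,b},{a,e},{a,b,e}}
  W36: {{e},{a,b},{a,e},{b,e},{d,e},{a,b,e}} {{b,c},{c,d},{b,c,d}}
  W45: {{a},{a,b},{a,c},{a,e},{a,b,e}}
  W46: {{a},{e},{a,b},{a,c},{a,e},{b,e},{d,e},{a,b,e}}
  W56: {{a},{a,b},{a,c},{a,e},{a,b,e}}
  W123: {{b,c},{b,d},{b,c,d}} {{b,e},{a,b,e}}
  W124: {{b,e},{a,b,e}}
  W125: {{a,b,e}}
  W126: {{b,c},{b,c,d}} {{b,e},{a,b,e}}
  W134: {{a,b},{b,e},{a,b,e}}
  W135: {{a,b},{a,b,e}}
  W136: {{a,b},{b,e},{a,b,e}} {{b,c},{b,c,d}}
  W145: {{a,b},{a,b,e}}
  W146: {{a,b},{b,e},{a,b,e}}
  W156: {{a,b},{a,b,e}}
  W234: {{e},{a,e},{b,e},{d,e},{a,b,e}}
  W235: {{a,e},{a,b,e}}
  W236: {{e},{a,e},{b,e},{d,e},{a,b,e}} {{b,c},{c,d},{b,c,d}}
  W245: {{a,c}} {{a,e},{a,b,e}}
  W246: {{e},{a,e},{b,e},{d,e},{a,b,e}} {{a,c}}
  W256: {{a,c}} {{a,e},{a,b,e}}
  W345: {{a,b},{a,e},{a,b,e}}
  W346: {{e},{a,b},{a,e},{b,e},{d,e},{a,b,e}}
  W356: {{a,b},{a,e},{a,b,e}}
  W456: {{a},{a,b},{a,c},{a,e},{a,b,e}}
  W1234: {{b,e},{a,b,e}}
  W1235: {{a,b,e}}
  W1236: {{b,c},{b,c,d}} {{b,e},{a,b,e}}
  W1245: {{a,b,e}}
  W1246: {{b,e},{a,b,e}}
  W1256: {{a,b,e}}
  W1345: {{a,b},{a,b,e}}
  W1346: {{a,b},{b,e},{a,b,e}}
  W1356: {{a,b},{a,b,e}}
  W1456: {{a,b},{a,b,e}}
  W2345: {{a,e},{a,b,e}}
  W2346: {{e},{a,e},{b,e},{d,e},{a,b,e}}
  W2356: {{a,e},{a,b,e}}
  W2456: {{a,c}} {{a,e},{a,b,e}}
  W3456: {{a,b},{a,e},{a,b,e}}
  W12345: {{a,b,e}}
  W12346: {{b,e},{a,b,e}}
  W12356: {{a,b,e}}
  W12456: {{a,b,e}}
  W13456: {{a,b},{a,b,e}}
  W23456: {{a,e},{a,b,e}}
  W123456: {{a,b,e}}
C dims 6,21,27,17; δ0: rk 5, SNF 1^5; δ1: rk 15, SNF 1^15; δ2: rk 12, SNF 1^12
degree 0: 6−5−0 = 1 → Ȟ^0 ≅ Z
degree 1: 21−15−5 = 1 → Ȟ^1 ≅ Z
degree 2: 27−12−15 = 0 → Ȟ^2 ≅ 0


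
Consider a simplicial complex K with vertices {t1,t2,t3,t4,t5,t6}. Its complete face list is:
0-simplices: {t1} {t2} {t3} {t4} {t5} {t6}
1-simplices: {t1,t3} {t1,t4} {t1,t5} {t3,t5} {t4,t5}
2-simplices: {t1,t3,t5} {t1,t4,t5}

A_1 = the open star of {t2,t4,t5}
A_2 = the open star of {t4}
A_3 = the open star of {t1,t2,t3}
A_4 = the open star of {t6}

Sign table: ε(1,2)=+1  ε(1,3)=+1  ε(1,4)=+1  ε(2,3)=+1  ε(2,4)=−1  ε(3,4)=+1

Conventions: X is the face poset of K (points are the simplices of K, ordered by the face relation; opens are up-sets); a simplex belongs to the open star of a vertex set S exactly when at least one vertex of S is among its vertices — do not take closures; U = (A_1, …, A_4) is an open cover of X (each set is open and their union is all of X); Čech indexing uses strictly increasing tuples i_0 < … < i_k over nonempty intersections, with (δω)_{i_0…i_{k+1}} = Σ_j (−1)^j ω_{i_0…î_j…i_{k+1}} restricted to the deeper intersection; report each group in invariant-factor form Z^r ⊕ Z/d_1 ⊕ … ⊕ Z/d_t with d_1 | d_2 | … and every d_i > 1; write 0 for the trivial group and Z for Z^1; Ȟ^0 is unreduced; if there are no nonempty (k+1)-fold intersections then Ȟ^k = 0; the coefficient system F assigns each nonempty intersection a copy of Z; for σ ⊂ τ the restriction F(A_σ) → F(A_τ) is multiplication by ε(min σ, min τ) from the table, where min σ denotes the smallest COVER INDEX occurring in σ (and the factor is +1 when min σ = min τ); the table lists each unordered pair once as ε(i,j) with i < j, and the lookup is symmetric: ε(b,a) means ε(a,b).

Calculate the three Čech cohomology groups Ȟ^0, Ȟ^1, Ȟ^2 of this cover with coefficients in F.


Ȟ^0(U;F) ≅ Z^2, Ȟ^1(U;F) ≅ 0 and Ȟ^2(U;F) ≅ 0

intersection data:
  A1={{t2},{t4},{t5},{t1,t4},{t1,t5},{t3,t5},{t4,t5},{t1,t3,t5},{t1,t4,t5}} A2={{t4},{t1,t4},{t4,t5},{t1,t4,t5}} A3={{t1},{t2},{t3},{t1,t3},{t1,t4},{t1,t5},{t3,t5},{t1,t3,t5},{t1,t4,t5}} A4={{t6}}
  A12={{t4},{t1,t4},{t4,t5},{t1,t4,t5}} A13={{t2},{t1,t4},{t1,t5},{t3,t5},{t1,t3,t5},{t1,t4,t5}} A23={{t1,t4},{t1,t4,t5}}
  A123={{t1,t4},{t1,t4,t5}}
C dims 4,3,1; δ0: rk 2, SNF 1^2; δ1: rk 1, SNF 1^1
Ȟ^0 = (4 − 2) − 0 = 2, so Ȟ^0 ≅ Z^2
Ȟ^1 = (3 − 1) − 2 = 0, so Ȟ^1 ≅ 0
Ȟ^2 = (1 − 0) − 1 = 0, so Ȟ^2 ≅ 0


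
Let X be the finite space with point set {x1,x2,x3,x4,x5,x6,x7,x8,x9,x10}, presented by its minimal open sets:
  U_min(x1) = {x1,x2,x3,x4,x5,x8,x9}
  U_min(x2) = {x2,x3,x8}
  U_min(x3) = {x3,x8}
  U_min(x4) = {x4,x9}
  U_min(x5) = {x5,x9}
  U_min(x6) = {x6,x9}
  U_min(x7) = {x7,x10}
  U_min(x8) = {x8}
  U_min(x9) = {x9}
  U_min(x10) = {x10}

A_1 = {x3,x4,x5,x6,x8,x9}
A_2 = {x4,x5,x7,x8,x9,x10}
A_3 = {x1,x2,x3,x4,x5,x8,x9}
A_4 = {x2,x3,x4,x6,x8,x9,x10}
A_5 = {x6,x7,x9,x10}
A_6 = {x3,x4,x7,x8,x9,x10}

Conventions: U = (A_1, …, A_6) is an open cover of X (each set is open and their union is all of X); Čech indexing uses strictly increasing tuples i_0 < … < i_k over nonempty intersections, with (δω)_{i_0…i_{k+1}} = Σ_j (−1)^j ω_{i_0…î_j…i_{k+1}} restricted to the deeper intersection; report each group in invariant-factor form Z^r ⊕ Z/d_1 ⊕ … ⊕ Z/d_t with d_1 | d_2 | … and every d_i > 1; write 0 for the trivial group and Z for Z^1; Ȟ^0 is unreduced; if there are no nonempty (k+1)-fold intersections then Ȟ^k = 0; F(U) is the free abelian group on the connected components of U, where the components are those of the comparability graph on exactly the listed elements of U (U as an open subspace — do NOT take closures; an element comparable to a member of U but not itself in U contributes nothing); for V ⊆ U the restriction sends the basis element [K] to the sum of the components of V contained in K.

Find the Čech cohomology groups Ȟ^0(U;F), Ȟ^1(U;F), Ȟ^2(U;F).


nonempty overlaps:
  A12={x4,x5,x8,x9} A13={x3,x4,x5,x8,x9} A14={x3,x4,x6,x8,x9} A15={x6,x9} A16={x3,x4,x8,x9} A23={x4,x5,x8,x9} A24={x4,x8,x9,x10} A25={x7,x9,x10} A26={x4,x7,x8,x9,x10} A34={x2,x3,x4,x8,x9} A35={x9} A36={x3,x4,x8,x9} A45={x6,x9,x10} A46={x3,x4,x8,x9,x10} A56={x7,x9,x10}
  A123={x4,x5,x8,x9} A124={x4,x8,x9} A125={x9} A126={x4,x8,x9} A134={x3,x4,x8,x9} A135={x9} A136={x3,x4,x8,x9} A145={x6,x9} A146={x3,x4,x8,x9} A156={x9} A234={x4,x8,x9} A235={x9} A236={x4,x8,x9} A245={x9,x10} A246={x4,x8,x9,x10} A256={x7,x9,x10} A345={x9} A346={x3,x4,x8,x9} A356={x9} A456={x9,x10}
  A1234={x4,x8,x9} A1235={x9} A1236={x4,x8,x9} A1245={x9} A1246={x4,x8,x9} A1256={x9} A1345={x9} A1346={x3,x4,x8,x9} A1356={x9} A1456={x9} A2345={x9} A2346={x4,x8,x9} A2356={x9} A2456={x9,x10} A3456={x9}
  A12345={x9} A12346={x4,x8,x9} A12356={x9} A12456={x9} A13456={x9} A23456={x9}
  A123456={x9}
components per intersection:
  A1: {x3,x8} {x4,x5,x6,x9}
  A2: {x4,x5,x9} {x7,x10} {x8}
  A3: {x1,x2,x3,x4,x5,x8,x9}
  A4: {x2,x3,x8} {x4,x6,x9} {x10}
  A5: {x6,x9} {x7,x10}
  A6: {x3,x8} {x4,x9} {x7,x10}
  A12: {x4,x5,x9} {x8}
  A13: {x3,x8} {x4,x5,x9}
  A14: {x3,x8} {x4,x6,x9}
  A15: {x6,x9}
  A16: {x3,x8} {x4,x9}
  A23: {x4,x5,x9} {x8}
  A24: {x4,x9} {x8} {x10}
  A25: {x7,x10} {x9}
  A26: {x4,x9} {x7,x10} {x8}
  A34: {x2,x3,x8} {x4,x9}
  A35: {x9}
  A36: {x3,x8} {x4,x9}
  A45: {x6,x9} {x10}
  A46: {x3,x8} {x4,x9} {x10}
  A56: {x7,x10} {x9}
  A123: {x4,x5,x9} {x8}
  A124: {x4,x9} {x8}
  A125: {x9}
  A126: {x4,x9} {x8}
  A134: {x3,x8} {x4,x9}
  A135: {x9}
  A136: {x3,x8} {x4,x9}
  A145: {x6,x9}
  A146: {x3,x8} {x4,x9}
  A156: {x9}
  A234: {x4,x9} {x8}
  A235: {x9}
  A236: {x4,x9} {x8}
  A245: {x9} {x10}
  A246: {x4,x9} {x8} {x10}
  A256: {x7,x10} {x9}
  A345: {x9}
  A346: {x3,x8} {x4,x9}
  A356: {x9}
  A456: {x9} {x10}
  A1234: {x4,x9} {x8}
  A1235: {x9}
  A1236: {x4,x9} {x8}
  A1245: {x9}
  A1246: {x4,x9} {x8}
  A1256: {x9}
  A1345: {x9}
  A1346: {x3,x8} {x4,x9}
  A1356: {x9}
  A1456: {x9}
  A2345: {x9}
  A2346: {x4,x9} {x8}
  A2356: {x9}
  A2456: {x9} {x10}
  A3456: {x9}
  A12345: {x9}
  A12346: {x4,x9} {x8}
  A12356: {x9}
  A12456: {x9}
  A13456: {x9}
  A23456: {x9}
  A123456: {x9}
C dims 14,31,34,21; δ0: rk 12, SNF 1^12; δ1: rk 19, SNF 1^19; δ2: rk 15, SNF 1^15
degree 0: 14−12−0 = 2 → Ȟ^0 ≅ Z^2
degree 1: 31−19−12 = 0 → Ȟ^1 ≅ 0
degree 2: 34−15−19 = 0 → Ȟ^2 ≅ 0

Ȟ^0 = Z^2, Ȟ^1 = 0, Ȟ^2 = 0


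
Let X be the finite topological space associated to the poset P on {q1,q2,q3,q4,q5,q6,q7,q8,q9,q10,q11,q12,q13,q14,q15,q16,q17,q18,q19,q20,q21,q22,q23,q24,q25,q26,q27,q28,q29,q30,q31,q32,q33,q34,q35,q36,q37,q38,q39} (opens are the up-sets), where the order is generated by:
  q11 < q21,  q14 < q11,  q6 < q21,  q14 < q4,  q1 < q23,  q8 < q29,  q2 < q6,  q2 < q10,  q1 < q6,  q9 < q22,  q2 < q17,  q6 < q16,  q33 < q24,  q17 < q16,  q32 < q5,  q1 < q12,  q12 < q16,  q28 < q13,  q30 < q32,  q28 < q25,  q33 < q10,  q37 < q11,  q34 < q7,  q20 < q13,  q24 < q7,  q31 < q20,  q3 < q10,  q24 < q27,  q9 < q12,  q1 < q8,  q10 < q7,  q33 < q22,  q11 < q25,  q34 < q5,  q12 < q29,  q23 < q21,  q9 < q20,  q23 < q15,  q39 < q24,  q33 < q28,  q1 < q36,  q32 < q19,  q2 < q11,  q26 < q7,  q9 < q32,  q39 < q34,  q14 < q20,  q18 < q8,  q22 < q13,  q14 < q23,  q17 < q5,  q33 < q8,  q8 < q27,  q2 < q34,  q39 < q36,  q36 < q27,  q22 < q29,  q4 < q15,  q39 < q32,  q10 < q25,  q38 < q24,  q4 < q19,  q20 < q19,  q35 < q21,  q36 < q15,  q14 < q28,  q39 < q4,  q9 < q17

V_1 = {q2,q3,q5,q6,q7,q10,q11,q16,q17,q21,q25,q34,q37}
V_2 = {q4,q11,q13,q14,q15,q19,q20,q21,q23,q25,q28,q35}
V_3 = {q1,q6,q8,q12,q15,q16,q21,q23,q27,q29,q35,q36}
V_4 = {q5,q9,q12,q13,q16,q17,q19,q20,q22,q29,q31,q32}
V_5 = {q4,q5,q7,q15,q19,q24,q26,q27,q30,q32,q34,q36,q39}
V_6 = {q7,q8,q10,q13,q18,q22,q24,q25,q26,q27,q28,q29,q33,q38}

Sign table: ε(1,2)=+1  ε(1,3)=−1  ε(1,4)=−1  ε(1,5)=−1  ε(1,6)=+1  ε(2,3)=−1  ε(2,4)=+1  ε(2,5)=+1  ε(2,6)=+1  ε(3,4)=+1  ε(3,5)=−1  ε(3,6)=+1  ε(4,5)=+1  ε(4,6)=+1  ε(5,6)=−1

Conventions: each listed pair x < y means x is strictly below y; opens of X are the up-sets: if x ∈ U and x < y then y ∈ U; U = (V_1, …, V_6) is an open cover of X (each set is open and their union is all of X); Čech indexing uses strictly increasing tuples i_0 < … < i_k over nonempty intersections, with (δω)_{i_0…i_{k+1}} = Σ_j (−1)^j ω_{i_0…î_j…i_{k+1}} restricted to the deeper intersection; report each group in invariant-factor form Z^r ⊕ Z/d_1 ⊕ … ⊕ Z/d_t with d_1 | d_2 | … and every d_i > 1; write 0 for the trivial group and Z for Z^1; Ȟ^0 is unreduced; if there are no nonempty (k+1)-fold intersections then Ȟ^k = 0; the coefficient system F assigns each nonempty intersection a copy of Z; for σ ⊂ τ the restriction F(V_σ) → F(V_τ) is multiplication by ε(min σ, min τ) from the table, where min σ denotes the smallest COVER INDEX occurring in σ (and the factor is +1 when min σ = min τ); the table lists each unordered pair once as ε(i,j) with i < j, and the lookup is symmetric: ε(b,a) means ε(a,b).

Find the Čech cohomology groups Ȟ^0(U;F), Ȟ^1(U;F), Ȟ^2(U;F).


Ȟ^0 ≅ 0, Ȟ^1 ≅ Z/2 and Ȟ^2 ≅ Z

nonempty overlaps:
  V12={q11,q21,q25} V13={q6,q16,q21} V14={q5,q16,q17} V15={q5,q7,q34} V16={q7,q10,q25} V23={q15,q21,q23,q35} V24={q13,q19,q20} V25={q4,q15,q19} V26={q13,q25,q28} V34={q12,q16,q29} V35={q15,q27,q36} V36={q8,q27,q29} V45={q5,q19,q32} V46={q13,q22,q29} V56={q7,q24,q26,q27}
  V123={q21} V126={q25} V134={q16} V145={q5} V156={q7} V235={q15} V245={q19} V246={q13} V346={q29} V356={q27}
C dims 6,15,10; δ0: rk 6, SNF 1^5·2; δ1: rk 9, SNF 1^9
degree 0: 6−6−0 = 0 → Ȟ^0 ≅ 0
degree 1: 15−9−6 = 0 plus torsion [2] → Ȟ^1 ≅ Z/2
degree 2: 10−0−9 = 1 → Ȟ^2 ≅ Z


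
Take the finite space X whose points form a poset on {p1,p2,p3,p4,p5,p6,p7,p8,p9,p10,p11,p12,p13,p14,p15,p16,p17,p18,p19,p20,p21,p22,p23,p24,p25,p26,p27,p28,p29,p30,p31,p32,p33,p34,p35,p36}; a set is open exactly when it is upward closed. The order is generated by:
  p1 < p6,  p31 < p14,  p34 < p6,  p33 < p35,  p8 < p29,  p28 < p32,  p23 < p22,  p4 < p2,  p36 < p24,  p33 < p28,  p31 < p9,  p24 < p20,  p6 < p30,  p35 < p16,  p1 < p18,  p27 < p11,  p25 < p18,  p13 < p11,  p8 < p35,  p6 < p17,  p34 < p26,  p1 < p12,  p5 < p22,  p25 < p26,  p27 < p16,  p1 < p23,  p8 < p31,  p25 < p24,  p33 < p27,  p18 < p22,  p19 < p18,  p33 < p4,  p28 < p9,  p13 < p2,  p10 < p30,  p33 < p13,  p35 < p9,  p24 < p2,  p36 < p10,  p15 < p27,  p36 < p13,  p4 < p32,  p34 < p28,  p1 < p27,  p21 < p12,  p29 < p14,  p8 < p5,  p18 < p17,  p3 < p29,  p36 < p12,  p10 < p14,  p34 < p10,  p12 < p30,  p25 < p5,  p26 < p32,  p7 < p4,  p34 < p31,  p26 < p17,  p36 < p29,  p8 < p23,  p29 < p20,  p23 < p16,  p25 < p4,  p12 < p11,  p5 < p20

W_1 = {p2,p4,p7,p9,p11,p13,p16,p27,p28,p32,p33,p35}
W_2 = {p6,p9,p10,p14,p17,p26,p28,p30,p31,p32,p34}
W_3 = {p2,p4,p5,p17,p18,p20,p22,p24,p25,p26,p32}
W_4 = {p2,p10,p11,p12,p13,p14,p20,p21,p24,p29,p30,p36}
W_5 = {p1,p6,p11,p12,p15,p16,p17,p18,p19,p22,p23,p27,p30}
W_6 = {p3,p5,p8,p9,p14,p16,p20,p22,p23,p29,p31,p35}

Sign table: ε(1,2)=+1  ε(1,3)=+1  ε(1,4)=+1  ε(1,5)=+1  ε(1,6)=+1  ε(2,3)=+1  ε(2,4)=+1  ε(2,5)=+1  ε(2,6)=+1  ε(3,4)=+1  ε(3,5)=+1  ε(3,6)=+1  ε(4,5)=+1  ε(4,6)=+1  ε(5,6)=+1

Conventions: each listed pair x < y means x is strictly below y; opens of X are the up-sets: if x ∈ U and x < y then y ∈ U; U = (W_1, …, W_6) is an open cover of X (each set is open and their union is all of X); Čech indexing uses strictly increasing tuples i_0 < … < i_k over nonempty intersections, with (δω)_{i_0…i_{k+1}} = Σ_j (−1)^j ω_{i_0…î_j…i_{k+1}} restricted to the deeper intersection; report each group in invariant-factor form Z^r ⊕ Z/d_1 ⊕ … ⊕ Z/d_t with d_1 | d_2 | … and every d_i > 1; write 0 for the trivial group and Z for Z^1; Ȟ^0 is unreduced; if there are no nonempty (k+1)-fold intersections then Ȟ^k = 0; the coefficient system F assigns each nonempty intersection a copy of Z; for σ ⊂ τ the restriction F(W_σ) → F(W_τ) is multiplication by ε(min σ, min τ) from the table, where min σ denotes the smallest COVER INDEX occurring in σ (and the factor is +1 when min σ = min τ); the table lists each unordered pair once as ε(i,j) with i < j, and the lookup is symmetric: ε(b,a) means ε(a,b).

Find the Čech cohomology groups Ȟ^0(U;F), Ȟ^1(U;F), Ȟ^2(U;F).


nerve simplices:
  W12={p9,p28,p32} W13={p2,p4,p32} W14={p2,p11,p13} W15={p11,p16,p27} W16={p9,p16,p35} W23={p17,p26,p32} W24={p10,p14,p30} W25={p6,p17,p30} W26={p9,p14,p31} W34={p2,p20,p24} W35={p17,p18,p22} W36={p5,p20,p22} W45={p11,p12,p30} W46={p14,p20,p29} W56={p16,p22,p23}
  W123={p32} W126={p9} W134={p2} W145={p11} W156={p16} W235={p17} W245={p30} W246={p14} W346={p20} W356={p22}
C dims 6,15,10; δ0: rk 5, SNF 1^5; δ1: rk 10, SNF 1^9·2
degree 0: 6−5−0 = 1 → Ȟ^0 ≅ Z
degree 1: 15−10−5 = 0 → Ȟ^1 ≅ 0
degree 2: 10−0−10 = 0 plus torsion [2] → Ȟ^2 ≅ Z/2

Ȟ^0(U;F) ≅ Z; Ȟ^1(U;F) ≅ 0; Ȟ^2(U;F) ≅ Z/2
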